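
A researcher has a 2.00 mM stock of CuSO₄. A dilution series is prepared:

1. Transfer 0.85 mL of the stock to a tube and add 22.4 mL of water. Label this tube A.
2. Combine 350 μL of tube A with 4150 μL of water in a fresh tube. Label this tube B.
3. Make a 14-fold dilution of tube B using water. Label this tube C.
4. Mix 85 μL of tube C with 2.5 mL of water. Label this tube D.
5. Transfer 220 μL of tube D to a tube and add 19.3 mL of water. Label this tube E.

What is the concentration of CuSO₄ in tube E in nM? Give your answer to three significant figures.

Step 1: 0.85 mL + 22.4 mL = 23.25 mL total → factor 23.25/0.85 = 27.353
Step 2: 350 μL + 4150 μL = 4500 μL total → factor 4500/350 = 12.857
Step 3: 14-fold → factor 14
Step 4: 85 μL + 2.5 mL = 2585 μL total → factor 2585/85 = 30.412
Step 5: 220 μL + 19.3 mL = 19520 μL total → factor 19520/220 = 88.727
Overall dilution factor = 27.353 × 12.857 × 14 × 30.412 × 88.727 = 1.3285 × 10^7
Final = 2.00 mM / 1.3285 × 10^7 = 1.505 × 10^-7 mM = 0.151 nM

0.151 nM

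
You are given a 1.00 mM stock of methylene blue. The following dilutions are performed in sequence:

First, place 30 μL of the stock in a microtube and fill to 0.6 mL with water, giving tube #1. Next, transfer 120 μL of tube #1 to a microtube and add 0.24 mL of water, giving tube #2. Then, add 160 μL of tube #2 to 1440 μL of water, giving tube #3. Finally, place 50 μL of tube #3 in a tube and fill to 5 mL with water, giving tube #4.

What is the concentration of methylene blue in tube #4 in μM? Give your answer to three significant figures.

Step 1: 30 μL brought to 0.6 mL → factor 600/30 = 20
Step 2: 120 μL + 0.24 mL = 360 μL total → factor 360/120 = 3
Step 3: 160 μL + 1440 μL = 1600 μL total → factor 1600/160 = 10
Step 4: 50 μL brought to 5 mL → factor 5000/50 = 100
Overall dilution factor = 20 × 3 × 10 × 100 = 60000
Final = 1.00 mM / 60000 = 1.667 × 10^-5 mM = 0.0167 μM

0.0167 μM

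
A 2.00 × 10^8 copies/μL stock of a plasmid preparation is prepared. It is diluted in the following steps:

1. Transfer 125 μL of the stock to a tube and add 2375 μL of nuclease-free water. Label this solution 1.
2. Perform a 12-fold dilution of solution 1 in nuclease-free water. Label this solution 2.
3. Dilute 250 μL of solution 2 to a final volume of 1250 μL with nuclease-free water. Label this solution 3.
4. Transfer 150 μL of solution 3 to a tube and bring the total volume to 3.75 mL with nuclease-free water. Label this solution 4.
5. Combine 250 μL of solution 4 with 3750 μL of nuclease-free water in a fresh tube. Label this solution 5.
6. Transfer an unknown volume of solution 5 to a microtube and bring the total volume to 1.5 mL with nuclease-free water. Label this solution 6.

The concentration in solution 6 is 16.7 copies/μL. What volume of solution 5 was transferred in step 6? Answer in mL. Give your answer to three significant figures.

0.0601 mL

Step 1: 125 μL + 2375 μL = 2500 μL total → factor 2500/125 = 20
Step 2: 12-fold → factor 12
Step 3: 250 μL brought to 1250 μL → factor 1250/250 = 5
Step 4: 150 μL brought to 3.75 mL → factor 3750/150 = 25
Step 5: 250 μL + 3750 μL = 4000 μL total → factor 4000/250 = 16
Step 6: v brought to 1.5 mL → factor = 1.5 mL/v
Product of known-step factors = 4.8 × 10^5
Overall factor = 2.00 × 10^8 copies/μL / (16.7 copies/μL) = 1.1976 × 10^7
Step-6 factor = 1.1976 × 10^7 / 4.8 × 10^5 = 24.95
v = 1.5 mL / 24.95 = 0.0601 mL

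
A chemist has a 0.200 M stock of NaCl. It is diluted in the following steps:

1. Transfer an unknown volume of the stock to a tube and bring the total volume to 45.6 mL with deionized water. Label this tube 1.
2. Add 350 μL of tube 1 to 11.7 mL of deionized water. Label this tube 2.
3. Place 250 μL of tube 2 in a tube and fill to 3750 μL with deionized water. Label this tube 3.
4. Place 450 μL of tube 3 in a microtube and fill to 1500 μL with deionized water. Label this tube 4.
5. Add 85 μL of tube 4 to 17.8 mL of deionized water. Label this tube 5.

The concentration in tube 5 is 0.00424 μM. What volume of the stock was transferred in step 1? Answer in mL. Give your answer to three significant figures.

Step 1: v brought to 45.6 mL → factor = 45.6 mL/v
Step 2: 350 μL + 11.7 mL = 12050 μL total → factor 12050/350 = 34.429
Step 3: 250 μL brought to 3750 μL → factor 3750/250 = 15
Step 4: 450 μL brought to 1500 μL → factor 1500/450 = 3.3333
Step 5: 85 μL + 17.8 mL = 17885 μL total → factor 17885/85 = 210.41
Product of known-step factors = 3.6221 × 10^5
Overall factor = 0.200 M / (0.00424 μM) = 4.717 × 10^7
Step-1 factor = 4.717 × 10^7 / 3.6221 × 10^5 = 130.23
v = 45.6 mL / 130.23 = 0.350 mL

0.350 mL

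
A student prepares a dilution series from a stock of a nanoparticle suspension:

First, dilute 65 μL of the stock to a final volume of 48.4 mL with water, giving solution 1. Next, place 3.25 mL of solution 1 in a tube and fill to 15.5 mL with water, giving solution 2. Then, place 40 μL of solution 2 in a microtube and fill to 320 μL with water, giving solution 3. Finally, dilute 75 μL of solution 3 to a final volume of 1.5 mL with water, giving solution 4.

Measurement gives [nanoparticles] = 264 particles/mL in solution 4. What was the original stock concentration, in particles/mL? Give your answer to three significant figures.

Step 1: 65 μL brought to 48.4 mL → factor 48400/65 = 744.62
Step 2: 3.25 mL brought to 15.5 mL → factor 15.5/3.25 = 4.7692
Step 3: 40 μL brought to 320 μL → factor 320/40 = 8
Step 4: 75 μL brought to 1.5 mL → factor 1500/75 = 20
Overall dilution factor = 744.62 × 4.7692 × 8 × 20 = 5.682 × 10^5
Stock = 264 particles/mL × 5.682 × 10^5 = 1.50 × 10^8 particles/mL

1.50 × 10^8 particles/mL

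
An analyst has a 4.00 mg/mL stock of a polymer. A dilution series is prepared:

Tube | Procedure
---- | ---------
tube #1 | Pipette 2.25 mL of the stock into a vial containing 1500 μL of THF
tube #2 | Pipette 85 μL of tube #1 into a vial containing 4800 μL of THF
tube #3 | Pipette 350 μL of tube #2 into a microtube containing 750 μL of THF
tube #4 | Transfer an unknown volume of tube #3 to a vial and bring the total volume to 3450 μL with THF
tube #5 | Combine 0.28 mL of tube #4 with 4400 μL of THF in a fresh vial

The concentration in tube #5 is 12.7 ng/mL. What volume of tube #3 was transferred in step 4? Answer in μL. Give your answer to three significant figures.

Step 1: 2.25 mL + 1500 μL = 3.75 mL total → factor 3.75/2.25 = 1.6667
Step 2: 85 μL + 4800 μL = 4885 μL total → factor 4885/85 = 57.471
Step 3: 350 μL + 750 μL = 1100 μL total → factor 1100/350 = 3.1429
Step 4: v brought to 3450 μL → factor = 3450 μL/v
Step 5: 0.28 mL + 4400 μL = 4.68 mL total → factor 4.68/0.28 = 16.714
Product of known-step factors = 5031.6
Overall factor = 4.00 mg/mL / (12.7 ng/mL) = 3.1496 × 10^5
Step-4 factor = 3.1496 × 10^5 / 5031.6 = 62.596
v = 3450 μL / 62.596 = 55.1 μL

55.1 μL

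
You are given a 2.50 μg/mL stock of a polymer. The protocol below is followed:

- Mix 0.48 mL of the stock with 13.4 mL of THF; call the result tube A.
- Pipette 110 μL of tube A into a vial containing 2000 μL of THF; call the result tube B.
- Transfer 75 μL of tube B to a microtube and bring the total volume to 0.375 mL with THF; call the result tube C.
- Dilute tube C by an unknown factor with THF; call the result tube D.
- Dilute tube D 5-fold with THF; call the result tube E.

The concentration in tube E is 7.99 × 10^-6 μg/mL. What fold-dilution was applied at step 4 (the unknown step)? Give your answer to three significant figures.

22.6-fold

Step 1: 0.48 mL + 13.4 mL = 13.88 mL total → factor 13.88/0.48 = 28.917
Step 2: 110 μL + 2000 μL = 2110 μL total → factor 2110/110 = 19.182
Step 3: 75 μL brought to 0.375 mL → factor 375/75 = 5
Step 4: unknown factor x
Step 5: 5-fold → factor 5
Product of known-step factors = 13867
Overall factor = 2.50 μg/mL / (7.99 × 10^-6 μg/mL) = 3.1289 × 10^5
x = 3.1289 × 10^5 / 13867 = 22.6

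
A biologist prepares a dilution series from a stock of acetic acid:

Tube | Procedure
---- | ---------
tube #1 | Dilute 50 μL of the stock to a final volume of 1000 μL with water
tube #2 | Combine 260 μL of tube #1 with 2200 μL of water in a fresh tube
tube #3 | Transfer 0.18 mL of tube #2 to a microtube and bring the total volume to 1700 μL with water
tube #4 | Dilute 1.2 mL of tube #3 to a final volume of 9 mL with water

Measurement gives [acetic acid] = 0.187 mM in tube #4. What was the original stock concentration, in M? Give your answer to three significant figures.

2.51 M

Step 1: 50 μL brought to 1000 μL → factor 1000/50 = 20
Step 2: 260 μL + 2200 μL = 2460 μL total → factor 2460/260 = 9.4615
Step 3: 0.18 mL brought to 1700 μL → factor 1.7/0.18 = 9.4444
Step 4: 1.2 mL brought to 9 mL → factor 9/1.2 = 7.5
Overall dilution factor = 20 × 9.4615 × 9.4444 × 7.5 = 13404
Stock = 0.187 mM × 13404 = 2507 mM = 2.51 M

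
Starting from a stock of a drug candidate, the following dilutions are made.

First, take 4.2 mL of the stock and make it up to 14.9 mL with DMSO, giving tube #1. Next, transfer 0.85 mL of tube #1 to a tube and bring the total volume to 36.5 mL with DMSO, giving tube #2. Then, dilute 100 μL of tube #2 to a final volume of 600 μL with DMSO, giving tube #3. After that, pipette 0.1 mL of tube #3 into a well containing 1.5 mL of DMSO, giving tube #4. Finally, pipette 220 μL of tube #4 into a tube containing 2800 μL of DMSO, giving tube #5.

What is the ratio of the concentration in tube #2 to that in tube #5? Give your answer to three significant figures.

Step 1: 4.2 mL brought to 14.9 mL → factor 14.9/4.2 = 3.5476
Step 2: 0.85 mL brought to 36.5 mL → factor 36.5/0.85 = 42.941
Step 3: 100 μL brought to 600 μL → factor 600/100 = 6
Step 4: 0.1 mL + 1.5 mL = 1.6 mL total → factor 1.6/0.1 = 16
Step 5: 220 μL + 2800 μL = 3020 μL total → factor 3020/220 = 13.727
Dilution factor to tube #2 = 152.34; to tube #5 = 2.0076 × 10^5
[tube #2]/[tube #5] = (factor to tube #5)/(factor to tube #2) = 2.0076 × 10^5/152.34 = 1.32 × 10^3

1.32 × 10^3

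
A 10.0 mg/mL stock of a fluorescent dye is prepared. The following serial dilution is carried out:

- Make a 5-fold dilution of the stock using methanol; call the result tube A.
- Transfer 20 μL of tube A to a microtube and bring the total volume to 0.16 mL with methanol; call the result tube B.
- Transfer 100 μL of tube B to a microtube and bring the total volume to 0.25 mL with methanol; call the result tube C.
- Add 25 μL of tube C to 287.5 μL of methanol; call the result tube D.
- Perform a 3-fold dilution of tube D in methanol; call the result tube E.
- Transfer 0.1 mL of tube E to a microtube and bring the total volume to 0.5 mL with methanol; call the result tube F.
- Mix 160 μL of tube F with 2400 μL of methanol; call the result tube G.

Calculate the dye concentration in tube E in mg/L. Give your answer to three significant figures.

Step 1: 5-fold → factor 5
Step 2: 20 μL brought to 0.16 mL → factor 160/20 = 8
Step 3: 100 μL brought to 0.25 mL → factor 250/100 = 2.5
Step 4: 25 μL + 287.5 μL = 312.5 μL total → factor 312.5/25 = 12.5
Step 5: 3-fold → factor 3
Dilution factor through tube E = 5 × 8 × 2.5 × 12.5 × 3 = 3750
[tube E] = 10.0 mg/mL / 3750 = 0.002667 mg/mL = 2.67 mg/L

2.67 mg/L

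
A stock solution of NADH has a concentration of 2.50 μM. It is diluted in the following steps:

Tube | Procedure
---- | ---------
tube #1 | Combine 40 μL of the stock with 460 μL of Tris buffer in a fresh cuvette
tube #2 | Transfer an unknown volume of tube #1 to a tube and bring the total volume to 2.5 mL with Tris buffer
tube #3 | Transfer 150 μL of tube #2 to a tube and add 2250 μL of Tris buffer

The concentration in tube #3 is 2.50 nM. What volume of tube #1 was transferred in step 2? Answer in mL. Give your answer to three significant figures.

Step 1: 40 μL + 460 μL = 500 μL total → factor 500/40 = 12.5
Step 2: v brought to 2.5 mL → factor = 2.5 mL/v
Step 3: 150 μL + 2250 μL = 2400 μL total → factor 2400/150 = 16
Product of known-step factors = 200
Overall factor = 2.50 μM / (2.50 nM) = 1000
Step-2 factor = 1000 / 200 = 5
v = 2.5 mL / 5 = 0.500 mL

0.500 mL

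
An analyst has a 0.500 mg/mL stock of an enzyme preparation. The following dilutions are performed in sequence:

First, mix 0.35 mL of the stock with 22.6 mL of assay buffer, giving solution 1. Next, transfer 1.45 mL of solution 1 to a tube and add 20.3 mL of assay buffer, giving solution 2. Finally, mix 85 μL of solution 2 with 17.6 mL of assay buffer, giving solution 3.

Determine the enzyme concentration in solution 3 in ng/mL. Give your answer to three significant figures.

2.44 ng/mL

Step 1: 0.35 mL + 22.6 mL = 22.95 mL total → factor 22.95/0.35 = 65.571
Step 2: 1.45 mL + 20.3 mL = 21.75 mL total → factor 21.75/1.45 = 15
Step 3: 85 μL + 17.6 mL = 17685 μL total → factor 17685/85 = 208.06
Overall dilution factor = 65.571 × 15 × 208.06 = 2.0464 × 10^5
Final = 0.500 mg/mL / 2.0464 × 10^5 = 2.443 × 10^-6 mg/mL = 2.44 ng/mL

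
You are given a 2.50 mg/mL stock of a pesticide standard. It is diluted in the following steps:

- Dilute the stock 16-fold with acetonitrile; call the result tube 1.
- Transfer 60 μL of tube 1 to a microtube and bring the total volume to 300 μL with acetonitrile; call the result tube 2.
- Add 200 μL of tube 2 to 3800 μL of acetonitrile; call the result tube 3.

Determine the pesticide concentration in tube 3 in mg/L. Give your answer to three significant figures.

Step 1: 16-fold → factor 16
Step 2: 60 μL brought to 300 μL → factor 300/60 = 5
Step 3: 200 μL + 3800 μL = 4000 μL total → factor 4000/200 = 20
Overall dilution factor = 16 × 5 × 20 = 1600
Final = 2.50 mg/mL / 1600 = 0.001563 mg/mL = 1.56 mg/L

1.56 mg/L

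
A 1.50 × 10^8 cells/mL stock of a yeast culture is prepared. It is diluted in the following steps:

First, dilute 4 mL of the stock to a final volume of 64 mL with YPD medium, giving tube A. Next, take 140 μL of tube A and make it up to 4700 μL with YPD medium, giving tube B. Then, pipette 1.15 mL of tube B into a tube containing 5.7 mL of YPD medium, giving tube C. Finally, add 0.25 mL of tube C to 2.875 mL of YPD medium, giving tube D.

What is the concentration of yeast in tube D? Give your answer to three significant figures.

3.75 × 10^3 cells/mL

Step 1: 4 mL brought to 64 mL → factor 64/4 = 16
Step 2: 140 μL brought to 4700 μL → factor 4700/140 = 33.571
Step 3: 1.15 mL + 5.7 mL = 6.85 mL total → factor 6.85/1.15 = 5.9565
Step 4: 0.25 mL + 2.875 mL = 3.125 mL total → factor 3.125/0.25 = 12.5
Overall dilution factor = 16 × 33.571 × 5.9565 × 12.5 = 39994
Final = 1.50 × 10^8 cells/mL / 39994 = 3.75 × 10^3 cells/mL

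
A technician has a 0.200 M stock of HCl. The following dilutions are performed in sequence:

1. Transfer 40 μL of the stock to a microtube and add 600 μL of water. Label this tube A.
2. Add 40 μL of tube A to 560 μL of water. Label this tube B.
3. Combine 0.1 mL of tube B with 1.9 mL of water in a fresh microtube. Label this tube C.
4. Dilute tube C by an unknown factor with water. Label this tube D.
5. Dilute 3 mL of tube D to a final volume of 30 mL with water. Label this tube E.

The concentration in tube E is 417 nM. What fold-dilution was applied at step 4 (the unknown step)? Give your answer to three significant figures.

Step 1: 40 μL + 600 μL = 640 μL total → factor 640/40 = 16
Step 2: 40 μL + 560 μL = 600 μL total → factor 600/40 = 15
Step 3: 0.1 mL + 1.9 mL = 2 mL total → factor 2/0.1 = 20
Step 4: unknown factor x
Step 5: 3 mL brought to 30 mL → factor 30/3 = 10
Product of known-step factors = 48000
Overall factor = 0.200 M / (417 nM) = 4.7962 × 10^5
x = 4.7962 × 10^5 / 48000 = 9.99

9.99-fold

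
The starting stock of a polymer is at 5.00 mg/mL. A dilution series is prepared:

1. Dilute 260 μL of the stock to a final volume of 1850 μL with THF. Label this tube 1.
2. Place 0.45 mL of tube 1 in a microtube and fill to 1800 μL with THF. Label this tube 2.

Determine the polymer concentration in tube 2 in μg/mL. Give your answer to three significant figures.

Step 1: 260 μL brought to 1850 μL → factor 1850/260 = 7.1154
Step 2: 0.45 mL brought to 1800 μL → factor 1.8/0.45 = 4
Overall dilution factor = 7.1154 × 4 = 28.462
Final = 5.00 mg/mL / 28.462 = 0.1757 mg/mL = 176 μg/mL

176 μg/mL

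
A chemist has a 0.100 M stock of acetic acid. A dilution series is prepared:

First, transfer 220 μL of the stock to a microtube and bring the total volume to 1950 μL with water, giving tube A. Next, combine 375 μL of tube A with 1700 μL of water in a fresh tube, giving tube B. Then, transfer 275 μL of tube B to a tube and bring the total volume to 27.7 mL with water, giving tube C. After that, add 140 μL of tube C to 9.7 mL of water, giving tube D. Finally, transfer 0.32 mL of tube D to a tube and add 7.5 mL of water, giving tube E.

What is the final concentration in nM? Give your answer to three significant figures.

11.8 nM

Step 1: 220 μL brought to 1950 μL → factor 1950/220 = 8.8636
Step 2: 375 μL + 1700 μL = 2075 μL total → factor 2075/375 = 5.5333
Step 3: 275 μL brought to 27.7 mL → factor 27700/275 = 100.73
Step 4: 140 μL + 9.7 mL = 9840 μL total → factor 9840/140 = 70.286
Step 5: 0.32 mL + 7.5 mL = 7.82 mL total → factor 7.82/0.32 = 24.438
Overall dilution factor = 8.8636 × 5.5333 × 100.73 × 70.286 × 24.438 = 8.4853 × 10^6
Final = 0.100 M / 8.4853 × 10^6 = 1.179 × 10^-8 M = 11.8 nM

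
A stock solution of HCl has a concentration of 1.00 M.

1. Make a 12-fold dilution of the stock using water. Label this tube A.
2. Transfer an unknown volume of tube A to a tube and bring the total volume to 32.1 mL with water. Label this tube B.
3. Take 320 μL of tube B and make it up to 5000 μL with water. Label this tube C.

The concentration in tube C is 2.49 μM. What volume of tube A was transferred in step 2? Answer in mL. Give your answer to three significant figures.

Step 1: 12-fold → factor 12
Step 2: v brought to 32.1 mL → factor = 32.1 mL/v
Step 3: 320 μL brought to 5000 μL → factor 5000/320 = 15.625
Product of known-step factors = 187.5
Overall factor = 1.00 M / (2.49 μM) = 4.0161 × 10^5
Step-2 factor = 4.0161 × 10^5 / 187.5 = 2141.9
v = 32.1 mL / 2141.9 = 0.0150 mL

0.0150 mL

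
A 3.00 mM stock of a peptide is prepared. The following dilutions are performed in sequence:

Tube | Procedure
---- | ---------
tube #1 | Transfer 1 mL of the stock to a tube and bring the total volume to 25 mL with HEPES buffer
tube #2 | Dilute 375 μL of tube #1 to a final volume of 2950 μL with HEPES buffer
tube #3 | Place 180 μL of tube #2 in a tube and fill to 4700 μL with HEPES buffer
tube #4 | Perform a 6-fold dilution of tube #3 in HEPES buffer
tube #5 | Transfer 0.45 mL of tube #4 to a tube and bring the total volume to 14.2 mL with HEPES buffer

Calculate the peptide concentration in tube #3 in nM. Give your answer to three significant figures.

584 nM

Step 1: 1 mL brought to 25 mL → factor 25/1 = 25
Step 2: 375 μL brought to 2950 μL → factor 2950/375 = 7.8667
Step 3: 180 μL brought to 4700 μL → factor 4700/180 = 26.111
Dilution factor through tube #3 = 25 × 7.8667 × 26.111 = 5135.2
[tube #3] = 3.00 mM / 5135.2 = 0.0005842 mM = 584 nM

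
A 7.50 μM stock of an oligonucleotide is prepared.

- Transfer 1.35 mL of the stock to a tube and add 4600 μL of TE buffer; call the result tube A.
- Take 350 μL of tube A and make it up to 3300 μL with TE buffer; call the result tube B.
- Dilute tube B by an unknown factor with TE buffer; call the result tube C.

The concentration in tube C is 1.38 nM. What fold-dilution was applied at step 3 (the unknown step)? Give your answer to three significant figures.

131-fold

Step 1: 1.35 mL + 4600 μL = 5.95 mL total → factor 5.95/1.35 = 4.4074
Step 2: 350 μL brought to 3300 μL → factor 3300/350 = 9.4286
Step 3: unknown factor x
Product of known-step factors = 41.556
Overall factor = 7.50 μM / (1.38 nM) = 5434.8
x = 5434.8 / 41.556 = 131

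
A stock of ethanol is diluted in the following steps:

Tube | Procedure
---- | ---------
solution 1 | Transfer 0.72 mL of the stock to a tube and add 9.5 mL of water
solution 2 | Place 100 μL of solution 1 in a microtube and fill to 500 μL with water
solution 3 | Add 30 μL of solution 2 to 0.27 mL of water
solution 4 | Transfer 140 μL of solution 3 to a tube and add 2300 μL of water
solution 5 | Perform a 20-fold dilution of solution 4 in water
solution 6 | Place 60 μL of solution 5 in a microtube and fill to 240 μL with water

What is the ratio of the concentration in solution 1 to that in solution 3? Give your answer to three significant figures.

50.0

Step 1: 0.72 mL + 9.5 mL = 10.22 mL total → factor 10.22/0.72 = 14.194
Step 2: 100 μL brought to 500 μL → factor 500/100 = 5
Step 3: 30 μL + 0.27 mL = 300 μL total → factor 300/30 = 10
Dilution factor to solution 1 = 14.194; to solution 3 = 709.72
[solution 1]/[solution 3] = (factor to solution 3)/(factor to solution 1) = 709.72/14.194 = 50.0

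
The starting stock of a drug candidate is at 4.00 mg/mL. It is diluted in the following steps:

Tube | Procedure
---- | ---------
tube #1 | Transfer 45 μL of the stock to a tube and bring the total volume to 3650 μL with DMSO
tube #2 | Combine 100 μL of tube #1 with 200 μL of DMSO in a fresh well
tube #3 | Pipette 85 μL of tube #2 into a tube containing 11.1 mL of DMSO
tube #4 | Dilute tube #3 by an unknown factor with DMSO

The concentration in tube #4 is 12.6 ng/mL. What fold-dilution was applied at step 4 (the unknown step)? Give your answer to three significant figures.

Step 1: 45 μL brought to 3650 μL → factor 3650/45 = 81.111
Step 2: 100 μL + 200 μL = 300 μL total → factor 300/100 = 3
Step 3: 85 μL + 11.1 mL = 11185 μL total → factor 11185/85 = 131.59
Step 4: unknown factor x
Product of known-step factors = 32020
Overall factor = 4.00 mg/mL / (12.6 ng/mL) = 3.1746 × 10^5
x = 3.1746 × 10^5 / 32020 = 9.91

9.91-fold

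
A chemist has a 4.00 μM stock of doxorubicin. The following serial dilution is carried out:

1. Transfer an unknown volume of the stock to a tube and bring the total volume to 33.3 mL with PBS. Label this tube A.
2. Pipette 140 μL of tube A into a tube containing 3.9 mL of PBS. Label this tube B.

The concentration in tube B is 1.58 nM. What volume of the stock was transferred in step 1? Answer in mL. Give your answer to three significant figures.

0.380 mL

Step 1: v brought to 33.3 mL → factor = 33.3 mL/v
Step 2: 140 μL + 3.9 mL = 4040 μL total → factor 4040/140 = 28.857
Product of known-step factors = 28.857
Overall factor = 4.00 μM / (1.58 nM) = 2531.6
Step-1 factor = 2531.6 / 28.857 = 87.73
v = 33.3 mL / 87.73 = 0.380 mL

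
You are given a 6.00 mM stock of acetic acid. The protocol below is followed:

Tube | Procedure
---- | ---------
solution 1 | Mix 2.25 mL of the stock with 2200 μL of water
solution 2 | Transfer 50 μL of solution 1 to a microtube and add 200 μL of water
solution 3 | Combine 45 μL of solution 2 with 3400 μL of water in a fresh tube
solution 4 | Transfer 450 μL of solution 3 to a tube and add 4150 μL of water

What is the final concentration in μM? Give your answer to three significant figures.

Step 1: 2.25 mL + 2200 μL = 4.45 mL total → factor 4.45/2.25 = 1.9778
Step 2: 50 μL + 200 μL = 250 μL total → factor 250/50 = 5
Step 3: 45 μL + 3400 μL = 3445 μL total → factor 3445/45 = 76.556
Step 4: 450 μL + 4150 μL = 4600 μL total → factor 4600/450 = 10.222
Overall dilution factor = 1.9778 × 5 × 76.556 × 10.222 = 7738.7
Final = 6.00 mM / 7738.7 = 0.0007753 mM = 0.775 μM

0.775 μM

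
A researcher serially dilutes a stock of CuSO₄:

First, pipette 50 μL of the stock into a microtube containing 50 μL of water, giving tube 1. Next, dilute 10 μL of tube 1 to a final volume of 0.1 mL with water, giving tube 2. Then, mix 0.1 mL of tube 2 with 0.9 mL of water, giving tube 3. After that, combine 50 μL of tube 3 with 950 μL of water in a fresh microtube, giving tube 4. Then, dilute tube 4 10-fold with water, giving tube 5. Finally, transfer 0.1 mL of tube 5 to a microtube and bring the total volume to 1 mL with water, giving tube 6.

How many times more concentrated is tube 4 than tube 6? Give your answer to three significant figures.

Step 1: 50 μL + 50 μL = 100 μL total → factor 100/50 = 2
Step 2: 10 μL brought to 0.1 mL → factor 100/10 = 10
Step 3: 0.1 mL + 0.9 mL = 1 mL total → factor 1/0.1 = 10
Step 4: 50 μL + 950 μL = 1000 μL total → factor 1000/50 = 20
Step 5: 10-fold → factor 10
Step 6: 0.1 mL brought to 1 mL → factor 1/0.1 = 10
Dilution factor to tube 4 = 4000; to tube 6 = 4 × 10^5
[tube 4]/[tube 6] = (factor to tube 6)/(factor to tube 4) = 4 × 10^5/4000 = 100

100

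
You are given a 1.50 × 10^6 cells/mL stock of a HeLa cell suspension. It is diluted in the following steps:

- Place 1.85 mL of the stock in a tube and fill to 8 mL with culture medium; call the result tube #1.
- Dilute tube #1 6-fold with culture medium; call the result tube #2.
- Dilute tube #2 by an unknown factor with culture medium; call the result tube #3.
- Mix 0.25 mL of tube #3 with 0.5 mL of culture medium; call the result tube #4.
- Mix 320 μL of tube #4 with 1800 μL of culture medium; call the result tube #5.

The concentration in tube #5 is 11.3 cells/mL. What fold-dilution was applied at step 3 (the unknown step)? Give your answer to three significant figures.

Step 1: 1.85 mL brought to 8 mL → factor 8/1.85 = 4.3243
Step 2: 6-fold → factor 6
Step 3: unknown factor x
Step 4: 0.25 mL + 0.5 mL = 0.75 mL total → factor 0.75/0.25 = 3
Step 5: 320 μL + 1800 μL = 2120 μL total → factor 2120/320 = 6.625
Product of known-step factors = 515.68
Overall factor = 1.50 × 10^6 cells/mL / (11.3 cells/mL) = 1.3274 × 10^5
x = 1.3274 × 10^5 / 515.68 = 257

257-fold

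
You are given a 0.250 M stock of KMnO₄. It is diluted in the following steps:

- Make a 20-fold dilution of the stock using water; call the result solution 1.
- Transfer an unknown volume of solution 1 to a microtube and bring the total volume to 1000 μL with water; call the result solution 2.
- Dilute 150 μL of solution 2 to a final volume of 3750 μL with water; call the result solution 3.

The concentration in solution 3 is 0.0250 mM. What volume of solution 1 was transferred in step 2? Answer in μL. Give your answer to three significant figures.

50.0 μL

Step 1: 20-fold → factor 20
Step 2: v brought to 1000 μL → factor = 1000 μL/v
Step 3: 150 μL brought to 3750 μL → factor 3750/150 = 25
Product of known-step factors = 500
Overall factor = 0.250 M / (0.0250 mM) = 10000
Step-2 factor = 10000 / 500 = 20
v = 1000 μL / 20 = 50.0 μL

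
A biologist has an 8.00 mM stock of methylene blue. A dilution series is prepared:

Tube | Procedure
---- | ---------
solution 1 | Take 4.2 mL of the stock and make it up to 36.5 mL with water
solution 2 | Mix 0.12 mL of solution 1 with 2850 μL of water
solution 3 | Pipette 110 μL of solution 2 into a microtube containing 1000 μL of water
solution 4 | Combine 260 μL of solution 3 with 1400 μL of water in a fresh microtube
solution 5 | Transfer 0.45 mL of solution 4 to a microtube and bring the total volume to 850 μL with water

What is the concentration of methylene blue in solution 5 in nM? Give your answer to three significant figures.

Step 1: 4.2 mL brought to 36.5 mL → factor 36.5/4.2 = 8.6905
Step 2: 0.12 mL + 2850 μL = 2.97 mL total → factor 2.97/0.12 = 24.75
Step 3: 110 μL + 1000 μL = 1110 μL total → factor 1110/110 = 10.091
Step 4: 260 μL + 1400 μL = 1660 μL total → factor 1660/260 = 6.3846
Step 5: 0.45 mL brought to 850 μL → factor 0.85/0.45 = 1.8889
Overall dilution factor = 8.6905 × 24.75 × 10.091 × 6.3846 × 1.8889 = 26175
Final = 8.00 mM / 26175 = 0.0003056 mM = 306 nM

306 nM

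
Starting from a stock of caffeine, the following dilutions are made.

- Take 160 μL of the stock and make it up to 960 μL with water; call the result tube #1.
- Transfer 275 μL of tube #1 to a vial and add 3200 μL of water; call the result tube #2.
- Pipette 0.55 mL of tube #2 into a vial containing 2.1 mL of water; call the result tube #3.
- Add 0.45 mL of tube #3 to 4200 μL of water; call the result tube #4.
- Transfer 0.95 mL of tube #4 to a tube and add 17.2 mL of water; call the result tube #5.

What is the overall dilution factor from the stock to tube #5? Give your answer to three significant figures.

7.21 × 10^4

Step 1: 160 μL brought to 960 μL → factor 960/160 = 6
Step 2: 275 μL + 3200 μL = 3475 μL total → factor 3475/275 = 12.636
Step 3: 0.55 mL + 2.1 mL = 2.65 mL total → factor 2.65/0.55 = 4.8182
Step 4: 0.45 mL + 4200 μL = 4.65 mL total → factor 4.65/0.45 = 10.333
Step 5: 0.95 mL + 17.2 mL = 18.15 mL total → factor 18.15/0.95 = 19.105
Overall dilution factor = 6 × 12.636 × 4.8182 × 10.333 × 19.105 = 72119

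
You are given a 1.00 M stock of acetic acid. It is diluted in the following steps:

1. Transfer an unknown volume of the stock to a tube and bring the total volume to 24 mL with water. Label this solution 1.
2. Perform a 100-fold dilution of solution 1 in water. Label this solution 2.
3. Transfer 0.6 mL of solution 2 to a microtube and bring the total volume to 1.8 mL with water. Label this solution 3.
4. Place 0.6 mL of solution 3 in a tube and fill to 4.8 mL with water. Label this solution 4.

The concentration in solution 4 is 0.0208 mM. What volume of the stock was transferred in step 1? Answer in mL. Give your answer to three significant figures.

Step 1: v brought to 24 mL → factor = 24 mL/v
Step 2: 100-fold → factor 100
Step 3: 0.6 mL brought to 1.8 mL → factor 1.8/0.6 = 3
Step 4: 0.6 mL brought to 4.8 mL → factor 4.8/0.6 = 8
Product of known-step factors = 2400
Overall factor = 1.00 M / (0.0208 mM) = 48077
Step-1 factor = 48077 / 2400 = 20.032
v = 24 mL / 20.032 = 1.20 mL

1.20 mL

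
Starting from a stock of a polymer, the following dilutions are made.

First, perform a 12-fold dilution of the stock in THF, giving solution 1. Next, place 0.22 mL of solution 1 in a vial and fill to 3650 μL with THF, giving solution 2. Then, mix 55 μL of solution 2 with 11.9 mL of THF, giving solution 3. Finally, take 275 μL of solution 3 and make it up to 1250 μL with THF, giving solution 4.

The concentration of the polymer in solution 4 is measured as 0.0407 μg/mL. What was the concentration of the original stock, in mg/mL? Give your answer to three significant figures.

Step 1: 12-fold → factor 12
Step 2: 0.22 mL brought to 3650 μL → factor 3.65/0.22 = 16.591
Step 3: 55 μL + 11.9 mL = 11955 μL total → factor 11955/55 = 217.36
Step 4: 275 μL brought to 1250 μL → factor 1250/275 = 4.5455
Overall dilution factor = 12 × 16.591 × 217.36 × 4.5455 = 1.9671 × 10^5
Stock = 0.0407 μg/mL × 1.9671 × 10^5 = 8006 μg/mL = 8.01 mg/mL

8.01 mg/mL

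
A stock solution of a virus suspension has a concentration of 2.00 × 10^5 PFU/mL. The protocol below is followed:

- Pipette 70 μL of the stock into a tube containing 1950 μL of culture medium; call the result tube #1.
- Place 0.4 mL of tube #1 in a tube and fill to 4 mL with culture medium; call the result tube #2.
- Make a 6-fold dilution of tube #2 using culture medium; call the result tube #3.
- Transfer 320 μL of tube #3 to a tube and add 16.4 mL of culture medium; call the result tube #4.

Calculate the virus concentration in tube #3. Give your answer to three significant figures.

Step 1: 70 μL + 1950 μL = 2020 μL total → factor 2020/70 = 28.857
Step 2: 0.4 mL brought to 4 mL → factor 4/0.4 = 10
Step 3: 6-fold → factor 6
Dilution factor through tube #3 = 28.857 × 10 × 6 = 1731.4
[tube #3] = 2.00 × 10^5 PFU/mL / 1731.4 = 116 PFU/mL

116 PFU/mL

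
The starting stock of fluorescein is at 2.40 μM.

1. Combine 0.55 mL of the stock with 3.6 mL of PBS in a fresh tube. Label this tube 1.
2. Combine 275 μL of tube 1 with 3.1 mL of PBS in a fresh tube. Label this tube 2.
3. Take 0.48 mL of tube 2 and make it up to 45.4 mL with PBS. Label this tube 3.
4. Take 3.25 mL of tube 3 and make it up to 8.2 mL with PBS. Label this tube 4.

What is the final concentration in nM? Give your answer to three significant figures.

0.109 nM

Step 1: 0.55 mL + 3.6 mL = 4.15 mL total → factor 4.15/0.55 = 7.5455
Step 2: 275 μL + 3.1 mL = 3375 μL total → factor 3375/275 = 12.273
Step 3: 0.48 mL brought to 45.4 mL → factor 45.4/0.48 = 94.583
Step 4: 3.25 mL brought to 8.2 mL → factor 8.2/3.25 = 2.5231
Overall dilution factor = 7.5455 × 12.273 × 94.583 × 2.5231 = 22099
Final = 2.40 μM / 22099 = 0.0001086 μM = 0.109 nM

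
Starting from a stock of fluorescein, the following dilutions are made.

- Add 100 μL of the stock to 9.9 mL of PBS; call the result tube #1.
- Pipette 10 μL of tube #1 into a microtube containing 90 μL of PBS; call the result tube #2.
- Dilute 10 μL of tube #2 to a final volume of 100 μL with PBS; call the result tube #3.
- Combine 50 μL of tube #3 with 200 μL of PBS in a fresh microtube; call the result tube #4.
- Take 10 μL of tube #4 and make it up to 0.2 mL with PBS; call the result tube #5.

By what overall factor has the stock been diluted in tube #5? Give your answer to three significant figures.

Step 1: 100 μL + 9.9 mL = 10000 μL total → factor 10000/100 = 100
Step 2: 10 μL + 90 μL = 100 μL total → factor 100/10 = 10
Step 3: 10 μL brought to 100 μL → factor 100/10 = 10
Step 4: 50 μL + 200 μL = 250 μL total → factor 250/50 = 5
Step 5: 10 μL brought to 0.2 mL → factor 200/10 = 20
Overall dilution factor = 100 × 10 × 10 × 5 × 20 = 1 × 10^6

1.00 × 10^6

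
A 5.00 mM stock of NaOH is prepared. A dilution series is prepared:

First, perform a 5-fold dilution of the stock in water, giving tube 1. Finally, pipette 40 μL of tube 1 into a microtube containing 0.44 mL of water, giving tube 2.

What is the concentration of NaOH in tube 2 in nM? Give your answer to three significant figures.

8.33 × 10^4 nM

Step 1: 5-fold → factor 5
Step 2: 40 μL + 0.44 mL = 480 μL total → factor 480/40 = 12
Overall dilution factor = 5 × 12 = 60
Final = 5.00 mM / 60 = 0.08333 mM = 8.33 × 10^4 nM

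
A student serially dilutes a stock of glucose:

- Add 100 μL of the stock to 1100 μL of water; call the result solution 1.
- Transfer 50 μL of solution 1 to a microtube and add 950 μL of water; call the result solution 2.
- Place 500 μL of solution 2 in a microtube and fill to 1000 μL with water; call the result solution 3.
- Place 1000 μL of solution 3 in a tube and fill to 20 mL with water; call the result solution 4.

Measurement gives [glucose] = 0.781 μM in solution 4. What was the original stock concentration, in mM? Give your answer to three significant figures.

Step 1: 100 μL + 1100 μL = 1200 μL total → factor 1200/100 = 12
Step 2: 50 μL + 950 μL = 1000 μL total → factor 1000/50 = 20
Step 3: 500 μL brought to 1000 μL → factor 1000/500 = 2
Step 4: 1000 μL brought to 20 mL → factor 20000/1000 = 20
Overall dilution factor = 12 × 20 × 2 × 20 = 9600
Stock = 0.781 μM × 9600 = 7498 μM = 7.50 mM

7.50 mM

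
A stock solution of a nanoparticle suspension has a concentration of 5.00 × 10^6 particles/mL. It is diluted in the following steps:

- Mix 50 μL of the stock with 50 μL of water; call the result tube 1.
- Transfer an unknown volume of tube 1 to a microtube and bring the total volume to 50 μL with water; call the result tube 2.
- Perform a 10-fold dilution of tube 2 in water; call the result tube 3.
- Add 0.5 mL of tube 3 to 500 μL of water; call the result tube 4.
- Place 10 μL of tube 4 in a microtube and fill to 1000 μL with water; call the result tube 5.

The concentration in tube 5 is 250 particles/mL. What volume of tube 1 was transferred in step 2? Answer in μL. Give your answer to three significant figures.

10.0 μL

Step 1: 50 μL + 50 μL = 100 μL total → factor 100/50 = 2
Step 2: v brought to 50 μL → factor = 50 μL/v
Step 3: 10-fold → factor 10
Step 4: 0.5 mL + 500 μL = 1 mL total → factor 1/0.5 = 2
Step 5: 10 μL brought to 1000 μL → factor 1000/10 = 100
Product of known-step factors = 4000
Overall factor = 5.00 × 10^6 particles/mL / (250 particles/mL) = 20000
Step-2 factor = 20000 / 4000 = 5
v = 50 μL / 5 = 10.0 μL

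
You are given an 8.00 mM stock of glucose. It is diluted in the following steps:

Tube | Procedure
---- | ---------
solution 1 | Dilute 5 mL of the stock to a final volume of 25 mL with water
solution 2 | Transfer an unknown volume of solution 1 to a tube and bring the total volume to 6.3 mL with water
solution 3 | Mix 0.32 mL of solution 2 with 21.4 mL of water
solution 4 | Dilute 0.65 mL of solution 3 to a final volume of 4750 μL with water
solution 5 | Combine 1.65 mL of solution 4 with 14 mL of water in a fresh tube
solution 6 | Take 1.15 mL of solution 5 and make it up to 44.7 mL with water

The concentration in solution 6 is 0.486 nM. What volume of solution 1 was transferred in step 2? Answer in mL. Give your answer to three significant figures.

0.350 mL

Step 1: 5 mL brought to 25 mL → factor 25/5 = 5
Step 2: v brought to 6.3 mL → factor = 6.3 mL/v
Step 3: 0.32 mL + 21.4 mL = 21.72 mL total → factor 21.72/0.32 = 67.875
Step 4: 0.65 mL brought to 4750 μL → factor 4.75/0.65 = 7.3077
Step 5: 1.65 mL + 14 mL = 15.65 mL total → factor 15.65/1.65 = 9.4848
Step 6: 1.15 mL brought to 44.7 mL → factor 44.7/1.15 = 38.87
Product of known-step factors = 9.1432 × 10^5
Overall factor = 8.00 mM / (0.486 nM) = 1.6461 × 10^7
Step-2 factor = 1.6461 × 10^7 / 9.1432 × 10^5 = 18.003
v = 6.3 mL / 18.003 = 0.350 mL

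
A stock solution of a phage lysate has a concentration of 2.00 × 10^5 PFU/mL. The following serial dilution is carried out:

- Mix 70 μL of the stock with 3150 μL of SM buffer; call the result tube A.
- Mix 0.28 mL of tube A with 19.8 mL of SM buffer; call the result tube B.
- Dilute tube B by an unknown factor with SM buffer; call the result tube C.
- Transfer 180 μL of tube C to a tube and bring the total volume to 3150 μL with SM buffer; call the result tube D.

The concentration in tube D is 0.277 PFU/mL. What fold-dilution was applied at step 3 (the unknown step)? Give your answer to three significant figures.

Step 1: 70 μL + 3150 μL = 3220 μL total → factor 3220/70 = 46
Step 2: 0.28 mL + 19.8 mL = 20.08 mL total → factor 20.08/0.28 = 71.714
Step 3: unknown factor x
Step 4: 180 μL brought to 3150 μL → factor 3150/180 = 17.5
Product of known-step factors = 57730
Overall factor = 2.00 × 10^5 PFU/mL / (0.277 PFU/mL) = 7.2202 × 10^5
x = 7.2202 × 10^5 / 57730 = 12.5

12.5-fold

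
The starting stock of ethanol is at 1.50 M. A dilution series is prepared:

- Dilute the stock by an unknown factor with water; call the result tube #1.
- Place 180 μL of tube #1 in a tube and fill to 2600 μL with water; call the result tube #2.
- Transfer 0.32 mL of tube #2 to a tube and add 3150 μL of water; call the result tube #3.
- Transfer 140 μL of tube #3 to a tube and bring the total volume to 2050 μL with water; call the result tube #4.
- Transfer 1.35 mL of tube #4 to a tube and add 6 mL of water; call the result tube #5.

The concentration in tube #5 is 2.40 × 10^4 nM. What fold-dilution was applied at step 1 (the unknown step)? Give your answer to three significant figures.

5.01-fold

Step 1: unknown factor x
Step 2: 180 μL brought to 2600 μL → factor 2600/180 = 14.444
Step 3: 0.32 mL + 3150 μL = 3.47 mL total → factor 3.47/0.32 = 10.844
Step 4: 140 μL brought to 2050 μL → factor 2050/140 = 14.643
Step 5: 1.35 mL + 6 mL = 7.35 mL total → factor 7.35/1.35 = 5.4444
Product of known-step factors = 12487
Overall factor = 1.50 M / (2.40 × 10^4 nM) = 62500
x = 62500 / 12487 = 5.01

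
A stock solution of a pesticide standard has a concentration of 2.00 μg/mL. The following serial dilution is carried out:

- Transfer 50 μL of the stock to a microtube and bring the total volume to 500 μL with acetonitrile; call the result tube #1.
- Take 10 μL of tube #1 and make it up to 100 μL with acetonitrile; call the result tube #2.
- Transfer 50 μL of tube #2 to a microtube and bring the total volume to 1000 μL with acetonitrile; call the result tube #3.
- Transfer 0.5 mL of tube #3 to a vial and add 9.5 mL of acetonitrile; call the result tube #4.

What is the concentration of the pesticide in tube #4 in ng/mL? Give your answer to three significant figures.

Step 1: 50 μL brought to 500 μL → factor 500/50 = 10
Step 2: 10 μL brought to 100 μL → factor 100/10 = 10
Step 3: 50 μL brought to 1000 μL → factor 1000/50 = 20
Step 4: 0.5 mL + 9.5 mL = 10 mL total → factor 10/0.5 = 20
Overall dilution factor = 10 × 10 × 20 × 20 = 40000
Final = 2.00 μg/mL / 40000 = 5.000 × 10^-5 μg/mL = 0.0500 ng/mL

0.0500 ng/mL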